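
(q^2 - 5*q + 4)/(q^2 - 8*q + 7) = (q - 4)/(q - 7)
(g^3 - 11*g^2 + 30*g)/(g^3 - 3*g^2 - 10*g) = (g - 6)/(g + 2)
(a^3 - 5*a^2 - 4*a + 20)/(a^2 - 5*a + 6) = (a^2 - 3*a - 10)/(a - 3)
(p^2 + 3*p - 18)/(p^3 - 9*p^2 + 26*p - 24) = (p + 6)/(p^2 - 6*p + 8)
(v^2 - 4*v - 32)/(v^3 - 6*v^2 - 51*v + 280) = (v + 4)/(v^2 + 2*v - 35)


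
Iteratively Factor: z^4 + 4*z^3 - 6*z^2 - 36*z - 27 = (z - 3)*(z^3 + 7*z^2 + 15*z + 9) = (z - 3)*(z + 3)*(z^2 + 4*z + 3) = (z - 3)*(z + 1)*(z + 3)*(z + 3)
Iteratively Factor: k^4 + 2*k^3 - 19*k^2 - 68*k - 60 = (k + 2)*(k^3 - 19*k - 30) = (k - 5)*(k + 2)*(k^2 + 5*k + 6) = (k - 5)*(k + 2)*(k + 3)*(k + 2)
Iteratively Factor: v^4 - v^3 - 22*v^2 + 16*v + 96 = (v + 4)*(v^3 - 5*v^2 - 2*v + 24) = (v - 4)*(v + 4)*(v^2 - v - 6) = (v - 4)*(v + 2)*(v + 4)*(v - 3)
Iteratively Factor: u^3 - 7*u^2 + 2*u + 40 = (u - 5)*(u^2 - 2*u - 8) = (u - 5)*(u + 2)*(u - 4)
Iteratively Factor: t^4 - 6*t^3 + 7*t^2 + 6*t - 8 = (t + 1)*(t^3 - 7*t^2 + 14*t - 8) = (t - 2)*(t + 1)*(t^2 - 5*t + 4) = (t - 4)*(t - 2)*(t + 1)*(t - 1)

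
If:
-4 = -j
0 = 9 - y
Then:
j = 4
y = 9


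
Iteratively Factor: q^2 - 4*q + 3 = (q - 1)*(q - 3)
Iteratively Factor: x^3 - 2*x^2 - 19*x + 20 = (x - 1)*(x^2 - x - 20) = (x - 5)*(x - 1)*(x + 4)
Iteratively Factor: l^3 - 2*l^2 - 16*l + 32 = (l - 2)*(l^2 - 16) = (l - 2)*(l + 4)*(l - 4)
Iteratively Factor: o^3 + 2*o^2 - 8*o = (o - 2)*(o^2 + 4*o) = o*(o - 2)*(o + 4)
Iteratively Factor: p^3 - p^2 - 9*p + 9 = (p - 1)*(p^2 - 9) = (p - 3)*(p - 1)*(p + 3)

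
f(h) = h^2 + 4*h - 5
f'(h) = 2*h + 4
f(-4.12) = -4.51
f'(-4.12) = -4.24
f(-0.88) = -7.75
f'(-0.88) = 2.24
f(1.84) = 5.75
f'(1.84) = 7.68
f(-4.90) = -0.59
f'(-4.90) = -5.80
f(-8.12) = 28.45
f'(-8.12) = -12.24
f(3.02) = 16.20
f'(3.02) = 10.04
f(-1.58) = -8.82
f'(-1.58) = 0.84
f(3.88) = 25.57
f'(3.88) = 11.76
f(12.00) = 187.00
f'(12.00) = 28.00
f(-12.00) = 91.00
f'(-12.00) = -20.00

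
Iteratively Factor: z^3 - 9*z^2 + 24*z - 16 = (z - 1)*(z^2 - 8*z + 16) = (z - 4)*(z - 1)*(z - 4)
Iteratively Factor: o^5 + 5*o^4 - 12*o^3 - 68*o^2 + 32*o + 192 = (o + 4)*(o^4 + o^3 - 16*o^2 - 4*o + 48) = (o - 2)*(o + 4)*(o^3 + 3*o^2 - 10*o - 24) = (o - 2)*(o + 2)*(o + 4)*(o^2 + o - 12) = (o - 3)*(o - 2)*(o + 2)*(o + 4)*(o + 4)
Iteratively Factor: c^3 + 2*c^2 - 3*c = (c)*(c^2 + 2*c - 3) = c*(c - 1)*(c + 3)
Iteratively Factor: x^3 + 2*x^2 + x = (x + 1)*(x^2 + x) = x*(x + 1)*(x + 1)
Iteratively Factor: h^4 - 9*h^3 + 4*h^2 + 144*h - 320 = (h - 4)*(h^3 - 5*h^2 - 16*h + 80) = (h - 4)*(h + 4)*(h^2 - 9*h + 20) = (h - 4)^2*(h + 4)*(h - 5)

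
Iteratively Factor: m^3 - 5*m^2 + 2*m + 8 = (m + 1)*(m^2 - 6*m + 8) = (m - 2)*(m + 1)*(m - 4)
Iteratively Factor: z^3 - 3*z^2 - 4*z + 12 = (z + 2)*(z^2 - 5*z + 6) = (z - 3)*(z + 2)*(z - 2)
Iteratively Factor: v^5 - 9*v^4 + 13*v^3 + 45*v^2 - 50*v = (v - 1)*(v^4 - 8*v^3 + 5*v^2 + 50*v) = (v - 1)*(v + 2)*(v^3 - 10*v^2 + 25*v) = (v - 5)*(v - 1)*(v + 2)*(v^2 - 5*v) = (v - 5)^2*(v - 1)*(v + 2)*(v)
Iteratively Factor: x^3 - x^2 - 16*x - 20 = (x - 5)*(x^2 + 4*x + 4) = (x - 5)*(x + 2)*(x + 2)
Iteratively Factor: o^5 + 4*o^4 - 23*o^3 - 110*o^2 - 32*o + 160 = (o - 5)*(o^4 + 9*o^3 + 22*o^2 - 32) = (o - 5)*(o + 4)*(o^3 + 5*o^2 + 2*o - 8) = (o - 5)*(o + 4)^2*(o^2 + o - 2) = (o - 5)*(o - 1)*(o + 4)^2*(o + 2)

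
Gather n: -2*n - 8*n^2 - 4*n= -8*n^2 - 6*n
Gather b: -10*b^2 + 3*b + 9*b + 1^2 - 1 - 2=-10*b^2 + 12*b - 2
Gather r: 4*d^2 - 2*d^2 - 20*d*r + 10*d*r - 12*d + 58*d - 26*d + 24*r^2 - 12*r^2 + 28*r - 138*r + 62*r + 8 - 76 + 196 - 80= 2*d^2 + 20*d + 12*r^2 + r*(-10*d - 48) + 48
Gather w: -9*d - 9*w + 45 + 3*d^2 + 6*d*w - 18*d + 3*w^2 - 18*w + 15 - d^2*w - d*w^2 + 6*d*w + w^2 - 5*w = 3*d^2 - 27*d + w^2*(4 - d) + w*(-d^2 + 12*d - 32) + 60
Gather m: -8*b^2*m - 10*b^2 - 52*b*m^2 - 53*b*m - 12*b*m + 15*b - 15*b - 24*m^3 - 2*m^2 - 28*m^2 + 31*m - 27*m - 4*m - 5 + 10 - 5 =-10*b^2 - 24*m^3 + m^2*(-52*b - 30) + m*(-8*b^2 - 65*b)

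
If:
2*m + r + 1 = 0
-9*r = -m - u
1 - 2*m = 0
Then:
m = 1/2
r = -2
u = -37/2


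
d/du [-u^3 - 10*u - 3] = -3*u^2 - 10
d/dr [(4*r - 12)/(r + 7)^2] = 4*(13 - r)/(r + 7)^3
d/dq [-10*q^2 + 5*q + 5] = 5 - 20*q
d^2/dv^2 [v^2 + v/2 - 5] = 2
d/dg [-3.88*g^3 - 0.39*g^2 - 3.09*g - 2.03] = -11.64*g^2 - 0.78*g - 3.09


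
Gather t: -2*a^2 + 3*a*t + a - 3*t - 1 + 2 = -2*a^2 + a + t*(3*a - 3) + 1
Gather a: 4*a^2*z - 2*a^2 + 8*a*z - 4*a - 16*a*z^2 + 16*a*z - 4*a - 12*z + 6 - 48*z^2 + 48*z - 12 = a^2*(4*z - 2) + a*(-16*z^2 + 24*z - 8) - 48*z^2 + 36*z - 6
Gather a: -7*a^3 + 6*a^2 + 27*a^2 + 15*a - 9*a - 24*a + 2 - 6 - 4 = -7*a^3 + 33*a^2 - 18*a - 8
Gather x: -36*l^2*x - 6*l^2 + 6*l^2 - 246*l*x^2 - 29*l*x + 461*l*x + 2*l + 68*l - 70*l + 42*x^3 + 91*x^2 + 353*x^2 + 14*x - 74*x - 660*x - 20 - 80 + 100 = 42*x^3 + x^2*(444 - 246*l) + x*(-36*l^2 + 432*l - 720)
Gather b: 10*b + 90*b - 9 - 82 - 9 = 100*b - 100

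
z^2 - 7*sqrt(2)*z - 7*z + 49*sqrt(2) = (z - 7)*(z - 7*sqrt(2))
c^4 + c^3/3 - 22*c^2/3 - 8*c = c*(c - 3)*(c + 4/3)*(c + 2)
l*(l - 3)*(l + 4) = l^3 + l^2 - 12*l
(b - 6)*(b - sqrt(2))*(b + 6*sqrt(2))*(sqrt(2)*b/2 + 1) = sqrt(2)*b^4/2 - 3*sqrt(2)*b^3 + 6*b^3 - 36*b^2 - sqrt(2)*b^2 - 12*b + 6*sqrt(2)*b + 72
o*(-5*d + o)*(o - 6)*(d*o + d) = -5*d^2*o^3 + 25*d^2*o^2 + 30*d^2*o + d*o^4 - 5*d*o^3 - 6*d*o^2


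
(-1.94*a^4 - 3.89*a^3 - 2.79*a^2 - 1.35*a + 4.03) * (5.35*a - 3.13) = -10.379*a^5 - 14.7393*a^4 - 2.7508*a^3 + 1.5102*a^2 + 25.786*a - 12.6139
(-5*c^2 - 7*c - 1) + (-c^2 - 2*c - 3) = -6*c^2 - 9*c - 4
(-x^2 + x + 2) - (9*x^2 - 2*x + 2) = -10*x^2 + 3*x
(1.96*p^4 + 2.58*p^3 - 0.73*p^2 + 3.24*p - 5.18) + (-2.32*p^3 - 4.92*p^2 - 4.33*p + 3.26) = 1.96*p^4 + 0.26*p^3 - 5.65*p^2 - 1.09*p - 1.92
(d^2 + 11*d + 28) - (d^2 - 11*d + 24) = 22*d + 4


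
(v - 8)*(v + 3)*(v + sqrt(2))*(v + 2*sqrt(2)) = v^4 - 5*v^3 + 3*sqrt(2)*v^3 - 15*sqrt(2)*v^2 - 20*v^2 - 72*sqrt(2)*v - 20*v - 96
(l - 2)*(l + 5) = l^2 + 3*l - 10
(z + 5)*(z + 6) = z^2 + 11*z + 30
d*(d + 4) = d^2 + 4*d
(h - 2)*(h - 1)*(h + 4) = h^3 + h^2 - 10*h + 8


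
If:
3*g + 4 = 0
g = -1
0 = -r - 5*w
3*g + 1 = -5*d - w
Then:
No Solution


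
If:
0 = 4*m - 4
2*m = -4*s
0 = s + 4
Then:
No Solution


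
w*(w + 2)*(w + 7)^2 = w^4 + 16*w^3 + 77*w^2 + 98*w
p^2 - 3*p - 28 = (p - 7)*(p + 4)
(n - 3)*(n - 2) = n^2 - 5*n + 6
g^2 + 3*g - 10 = (g - 2)*(g + 5)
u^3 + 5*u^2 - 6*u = u*(u - 1)*(u + 6)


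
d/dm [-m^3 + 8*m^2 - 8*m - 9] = -3*m^2 + 16*m - 8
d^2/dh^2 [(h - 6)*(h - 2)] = 2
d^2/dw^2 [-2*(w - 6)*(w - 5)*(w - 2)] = 52 - 12*w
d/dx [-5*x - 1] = -5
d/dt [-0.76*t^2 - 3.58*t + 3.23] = -1.52*t - 3.58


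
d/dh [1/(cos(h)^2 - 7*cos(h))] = (2*cos(h) - 7)*sin(h)/((cos(h) - 7)^2*cos(h)^2)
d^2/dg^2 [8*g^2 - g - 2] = 16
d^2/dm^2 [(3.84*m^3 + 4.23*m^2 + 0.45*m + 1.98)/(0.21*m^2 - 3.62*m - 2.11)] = (-4.44089209850063e-16*m^5 + 7.105427357601e-15*m^4 + 110.515782*m^3 + 187.753914*m^2 + 94.741578*m + 84.438486)/(0.009261*m^6 - 0.478926*m^5 + 7.976619*m^4 - 37.813796*m^3 - 80.146029*m^2 - 48.349806*m - 9.393931)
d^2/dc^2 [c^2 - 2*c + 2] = 2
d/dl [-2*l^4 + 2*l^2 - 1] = -8*l^3 + 4*l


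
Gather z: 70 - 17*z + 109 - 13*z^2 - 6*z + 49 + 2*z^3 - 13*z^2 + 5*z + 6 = 2*z^3 - 26*z^2 - 18*z + 234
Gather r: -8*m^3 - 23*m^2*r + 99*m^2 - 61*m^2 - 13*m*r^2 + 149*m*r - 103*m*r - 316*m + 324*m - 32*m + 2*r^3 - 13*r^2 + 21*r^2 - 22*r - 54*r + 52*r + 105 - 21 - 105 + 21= -8*m^3 + 38*m^2 - 24*m + 2*r^3 + r^2*(8 - 13*m) + r*(-23*m^2 + 46*m - 24)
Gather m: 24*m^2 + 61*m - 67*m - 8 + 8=24*m^2 - 6*m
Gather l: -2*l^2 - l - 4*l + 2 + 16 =-2*l^2 - 5*l + 18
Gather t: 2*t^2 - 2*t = 2*t^2 - 2*t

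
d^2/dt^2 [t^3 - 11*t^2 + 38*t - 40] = 6*t - 22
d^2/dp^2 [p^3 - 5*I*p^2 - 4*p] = 6*p - 10*I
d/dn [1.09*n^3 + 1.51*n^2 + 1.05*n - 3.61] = 3.27*n^2 + 3.02*n + 1.05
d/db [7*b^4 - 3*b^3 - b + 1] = 28*b^3 - 9*b^2 - 1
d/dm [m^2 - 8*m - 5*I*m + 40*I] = 2*m - 8 - 5*I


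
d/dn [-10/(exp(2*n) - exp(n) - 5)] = (20*exp(n) - 10)*exp(n)/(-exp(2*n) + exp(n) + 5)^2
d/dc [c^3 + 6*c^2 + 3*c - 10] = 3*c^2 + 12*c + 3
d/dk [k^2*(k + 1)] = k*(3*k + 2)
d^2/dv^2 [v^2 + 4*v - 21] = 2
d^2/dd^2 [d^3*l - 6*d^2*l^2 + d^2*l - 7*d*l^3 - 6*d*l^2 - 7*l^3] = 2*l*(3*d - 6*l + 1)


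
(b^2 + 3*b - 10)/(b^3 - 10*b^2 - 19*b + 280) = (b - 2)/(b^2 - 15*b + 56)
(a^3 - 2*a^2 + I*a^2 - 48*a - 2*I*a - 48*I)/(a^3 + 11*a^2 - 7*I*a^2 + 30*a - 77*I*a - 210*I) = (a^2 + a*(-8 + I) - 8*I)/(a^2 + a*(5 - 7*I) - 35*I)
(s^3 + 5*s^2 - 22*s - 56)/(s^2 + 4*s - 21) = (s^2 - 2*s - 8)/(s - 3)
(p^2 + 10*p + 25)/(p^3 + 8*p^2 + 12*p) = (p^2 + 10*p + 25)/(p*(p^2 + 8*p + 12))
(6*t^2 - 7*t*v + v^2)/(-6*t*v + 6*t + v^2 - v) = (-t + v)/(v - 1)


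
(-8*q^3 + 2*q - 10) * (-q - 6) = 8*q^4 + 48*q^3 - 2*q^2 - 2*q + 60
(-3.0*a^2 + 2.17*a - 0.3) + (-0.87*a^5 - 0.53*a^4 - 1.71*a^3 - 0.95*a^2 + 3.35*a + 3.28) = -0.87*a^5 - 0.53*a^4 - 1.71*a^3 - 3.95*a^2 + 5.52*a + 2.98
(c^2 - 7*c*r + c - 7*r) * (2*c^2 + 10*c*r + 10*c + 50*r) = 2*c^4 - 4*c^3*r + 12*c^3 - 70*c^2*r^2 - 24*c^2*r + 10*c^2 - 420*c*r^2 - 20*c*r - 350*r^2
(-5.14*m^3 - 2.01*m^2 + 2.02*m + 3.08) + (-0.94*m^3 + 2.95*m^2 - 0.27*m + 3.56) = -6.08*m^3 + 0.94*m^2 + 1.75*m + 6.64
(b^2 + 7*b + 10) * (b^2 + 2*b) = b^4 + 9*b^3 + 24*b^2 + 20*b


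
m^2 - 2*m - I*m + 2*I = (m - 2)*(m - I)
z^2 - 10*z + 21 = (z - 7)*(z - 3)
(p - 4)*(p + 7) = p^2 + 3*p - 28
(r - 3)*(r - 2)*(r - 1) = r^3 - 6*r^2 + 11*r - 6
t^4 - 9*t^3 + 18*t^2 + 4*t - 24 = (t - 6)*(t - 2)^2*(t + 1)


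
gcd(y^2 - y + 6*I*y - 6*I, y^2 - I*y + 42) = y + 6*I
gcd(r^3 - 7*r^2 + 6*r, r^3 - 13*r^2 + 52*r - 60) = r - 6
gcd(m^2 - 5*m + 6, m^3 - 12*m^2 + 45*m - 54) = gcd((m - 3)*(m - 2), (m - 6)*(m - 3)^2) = m - 3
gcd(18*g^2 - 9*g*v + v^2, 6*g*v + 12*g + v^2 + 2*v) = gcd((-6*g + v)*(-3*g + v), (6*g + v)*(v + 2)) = 1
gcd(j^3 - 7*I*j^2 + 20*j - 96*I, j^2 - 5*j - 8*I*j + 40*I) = j - 8*I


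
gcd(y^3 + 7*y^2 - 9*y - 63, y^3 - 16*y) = 1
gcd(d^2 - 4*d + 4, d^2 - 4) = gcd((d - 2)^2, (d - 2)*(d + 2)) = d - 2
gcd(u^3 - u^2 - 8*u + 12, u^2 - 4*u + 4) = u^2 - 4*u + 4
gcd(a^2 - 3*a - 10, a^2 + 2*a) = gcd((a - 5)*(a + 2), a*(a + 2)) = a + 2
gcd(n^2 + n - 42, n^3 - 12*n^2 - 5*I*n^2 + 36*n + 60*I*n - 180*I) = n - 6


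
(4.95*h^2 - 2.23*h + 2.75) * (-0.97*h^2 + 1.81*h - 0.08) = -4.8015*h^4 + 11.1226*h^3 - 7.0998*h^2 + 5.1559*h - 0.22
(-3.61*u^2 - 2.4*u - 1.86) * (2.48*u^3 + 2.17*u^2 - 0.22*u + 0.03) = -8.9528*u^5 - 13.7857*u^4 - 9.0266*u^3 - 3.6165*u^2 + 0.3372*u - 0.0558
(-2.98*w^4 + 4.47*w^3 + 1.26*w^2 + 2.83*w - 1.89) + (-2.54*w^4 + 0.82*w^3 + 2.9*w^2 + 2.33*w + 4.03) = -5.52*w^4 + 5.29*w^3 + 4.16*w^2 + 5.16*w + 2.14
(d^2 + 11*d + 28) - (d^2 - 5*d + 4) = 16*d + 24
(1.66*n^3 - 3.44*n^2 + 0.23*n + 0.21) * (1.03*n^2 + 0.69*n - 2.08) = 1.7098*n^5 - 2.3978*n^4 - 5.5895*n^3 + 7.5302*n^2 - 0.3335*n - 0.4368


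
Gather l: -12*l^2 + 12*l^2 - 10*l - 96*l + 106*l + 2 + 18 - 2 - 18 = 0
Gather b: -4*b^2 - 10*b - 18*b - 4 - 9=-4*b^2 - 28*b - 13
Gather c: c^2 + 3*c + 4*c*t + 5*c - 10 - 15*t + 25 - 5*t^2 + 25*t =c^2 + c*(4*t + 8) - 5*t^2 + 10*t + 15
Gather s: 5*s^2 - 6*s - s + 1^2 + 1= 5*s^2 - 7*s + 2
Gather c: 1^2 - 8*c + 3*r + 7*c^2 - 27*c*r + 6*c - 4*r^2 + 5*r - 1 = 7*c^2 + c*(-27*r - 2) - 4*r^2 + 8*r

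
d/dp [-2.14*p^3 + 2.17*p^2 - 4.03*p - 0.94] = -6.42*p^2 + 4.34*p - 4.03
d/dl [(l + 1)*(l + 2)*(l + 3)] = 3*l^2 + 12*l + 11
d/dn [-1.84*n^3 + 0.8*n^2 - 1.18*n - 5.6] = -5.52*n^2 + 1.6*n - 1.18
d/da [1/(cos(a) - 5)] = sin(a)/(cos(a) - 5)^2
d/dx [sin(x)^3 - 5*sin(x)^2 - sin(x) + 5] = (3*sin(x)^2 - 10*sin(x) - 1)*cos(x)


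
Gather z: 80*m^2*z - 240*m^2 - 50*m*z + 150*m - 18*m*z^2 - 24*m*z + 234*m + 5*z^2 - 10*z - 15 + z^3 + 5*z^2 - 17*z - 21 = -240*m^2 + 384*m + z^3 + z^2*(10 - 18*m) + z*(80*m^2 - 74*m - 27) - 36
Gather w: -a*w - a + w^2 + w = -a + w^2 + w*(1 - a)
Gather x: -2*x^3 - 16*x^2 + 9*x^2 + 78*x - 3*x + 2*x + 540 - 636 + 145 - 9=-2*x^3 - 7*x^2 + 77*x + 40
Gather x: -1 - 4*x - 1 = -4*x - 2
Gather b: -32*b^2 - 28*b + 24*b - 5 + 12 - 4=-32*b^2 - 4*b + 3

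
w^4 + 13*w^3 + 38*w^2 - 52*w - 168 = (w - 2)*(w + 2)*(w + 6)*(w + 7)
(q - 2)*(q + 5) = q^2 + 3*q - 10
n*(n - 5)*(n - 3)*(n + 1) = n^4 - 7*n^3 + 7*n^2 + 15*n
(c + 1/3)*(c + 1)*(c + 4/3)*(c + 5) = c^4 + 23*c^3/3 + 139*c^2/9 + 11*c + 20/9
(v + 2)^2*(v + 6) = v^3 + 10*v^2 + 28*v + 24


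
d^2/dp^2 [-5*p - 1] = 0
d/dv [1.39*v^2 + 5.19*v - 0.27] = 2.78*v + 5.19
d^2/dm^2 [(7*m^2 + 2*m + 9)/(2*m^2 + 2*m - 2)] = (-5*m^3 + 48*m^2 + 33*m + 27)/(m^6 + 3*m^5 - 5*m^3 + 3*m - 1)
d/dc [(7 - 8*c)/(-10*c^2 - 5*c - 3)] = (-80*c^2 + 140*c + 59)/(100*c^4 + 100*c^3 + 85*c^2 + 30*c + 9)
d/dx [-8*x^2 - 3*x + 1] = -16*x - 3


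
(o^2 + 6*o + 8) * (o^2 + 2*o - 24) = o^4 + 8*o^3 - 4*o^2 - 128*o - 192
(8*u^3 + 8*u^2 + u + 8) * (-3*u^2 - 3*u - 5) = -24*u^5 - 48*u^4 - 67*u^3 - 67*u^2 - 29*u - 40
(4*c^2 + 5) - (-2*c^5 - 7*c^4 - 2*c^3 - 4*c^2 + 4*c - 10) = 2*c^5 + 7*c^4 + 2*c^3 + 8*c^2 - 4*c + 15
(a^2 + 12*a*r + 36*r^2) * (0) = 0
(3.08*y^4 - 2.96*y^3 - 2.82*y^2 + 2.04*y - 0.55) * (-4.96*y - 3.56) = -15.2768*y^5 + 3.7168*y^4 + 24.5248*y^3 - 0.0792000000000002*y^2 - 4.5344*y + 1.958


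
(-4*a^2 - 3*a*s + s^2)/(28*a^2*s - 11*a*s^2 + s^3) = (a + s)/(s*(-7*a + s))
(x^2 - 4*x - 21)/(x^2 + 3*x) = (x - 7)/x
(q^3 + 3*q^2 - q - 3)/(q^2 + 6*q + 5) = (q^2 + 2*q - 3)/(q + 5)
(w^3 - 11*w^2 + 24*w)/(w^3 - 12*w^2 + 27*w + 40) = w*(w - 3)/(w^2 - 4*w - 5)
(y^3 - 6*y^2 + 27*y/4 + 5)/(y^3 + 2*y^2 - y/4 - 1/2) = (2*y^2 - 13*y + 20)/(2*y^2 + 3*y - 2)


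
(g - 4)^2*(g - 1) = g^3 - 9*g^2 + 24*g - 16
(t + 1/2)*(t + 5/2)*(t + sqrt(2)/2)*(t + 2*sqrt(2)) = t^4 + 3*t^3 + 5*sqrt(2)*t^3/2 + 13*t^2/4 + 15*sqrt(2)*t^2/2 + 25*sqrt(2)*t/8 + 6*t + 5/2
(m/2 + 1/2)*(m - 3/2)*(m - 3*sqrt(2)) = m^3/2 - 3*sqrt(2)*m^2/2 - m^2/4 - 3*m/4 + 3*sqrt(2)*m/4 + 9*sqrt(2)/4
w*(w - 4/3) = w^2 - 4*w/3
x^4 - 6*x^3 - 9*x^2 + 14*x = x*(x - 7)*(x - 1)*(x + 2)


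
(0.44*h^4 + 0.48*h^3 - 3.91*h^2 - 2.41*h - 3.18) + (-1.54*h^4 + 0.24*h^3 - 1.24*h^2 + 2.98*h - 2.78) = -1.1*h^4 + 0.72*h^3 - 5.15*h^2 + 0.57*h - 5.96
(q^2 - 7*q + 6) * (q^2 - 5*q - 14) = q^4 - 12*q^3 + 27*q^2 + 68*q - 84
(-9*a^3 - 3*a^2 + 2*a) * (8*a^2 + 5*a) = -72*a^5 - 69*a^4 + a^3 + 10*a^2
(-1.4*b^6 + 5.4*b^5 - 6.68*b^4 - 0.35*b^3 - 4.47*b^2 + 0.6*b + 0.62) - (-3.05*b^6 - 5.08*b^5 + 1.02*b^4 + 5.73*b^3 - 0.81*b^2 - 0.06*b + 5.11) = 1.65*b^6 + 10.48*b^5 - 7.7*b^4 - 6.08*b^3 - 3.66*b^2 + 0.66*b - 4.49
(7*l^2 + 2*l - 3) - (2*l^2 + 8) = 5*l^2 + 2*l - 11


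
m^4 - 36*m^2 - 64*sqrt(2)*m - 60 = (m - 5*sqrt(2))*(m + sqrt(2))^2*(m + 3*sqrt(2))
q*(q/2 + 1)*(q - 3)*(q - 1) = q^4/2 - q^3 - 5*q^2/2 + 3*q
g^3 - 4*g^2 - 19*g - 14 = (g - 7)*(g + 1)*(g + 2)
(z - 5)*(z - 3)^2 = z^3 - 11*z^2 + 39*z - 45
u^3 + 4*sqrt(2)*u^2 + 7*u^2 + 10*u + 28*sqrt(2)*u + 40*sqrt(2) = (u + 2)*(u + 5)*(u + 4*sqrt(2))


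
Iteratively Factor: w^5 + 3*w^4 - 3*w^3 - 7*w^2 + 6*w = (w - 1)*(w^4 + 4*w^3 + w^2 - 6*w) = (w - 1)^2*(w^3 + 5*w^2 + 6*w) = (w - 1)^2*(w + 3)*(w^2 + 2*w) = (w - 1)^2*(w + 2)*(w + 3)*(w)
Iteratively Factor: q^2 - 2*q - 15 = (q + 3)*(q - 5)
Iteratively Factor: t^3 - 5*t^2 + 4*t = (t - 1)*(t^2 - 4*t) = (t - 4)*(t - 1)*(t)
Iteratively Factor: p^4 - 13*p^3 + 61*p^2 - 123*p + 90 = (p - 3)*(p^3 - 10*p^2 + 31*p - 30) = (p - 3)^2*(p^2 - 7*p + 10) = (p - 5)*(p - 3)^2*(p - 2)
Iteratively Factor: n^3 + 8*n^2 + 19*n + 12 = (n + 1)*(n^2 + 7*n + 12) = (n + 1)*(n + 3)*(n + 4)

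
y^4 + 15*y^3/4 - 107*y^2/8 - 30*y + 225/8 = (y - 3)*(y - 3/4)*(y + 5/2)*(y + 5)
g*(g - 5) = g^2 - 5*g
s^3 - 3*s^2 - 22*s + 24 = (s - 6)*(s - 1)*(s + 4)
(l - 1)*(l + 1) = l^2 - 1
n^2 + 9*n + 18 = (n + 3)*(n + 6)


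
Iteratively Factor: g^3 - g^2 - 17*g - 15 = (g + 3)*(g^2 - 4*g - 5) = (g + 1)*(g + 3)*(g - 5)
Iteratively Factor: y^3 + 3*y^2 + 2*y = (y + 1)*(y^2 + 2*y) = (y + 1)*(y + 2)*(y)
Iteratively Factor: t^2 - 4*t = (t - 4)*(t)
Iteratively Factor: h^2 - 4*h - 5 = (h - 5)*(h + 1)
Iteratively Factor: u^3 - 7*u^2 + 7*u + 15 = (u + 1)*(u^2 - 8*u + 15) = (u - 5)*(u + 1)*(u - 3)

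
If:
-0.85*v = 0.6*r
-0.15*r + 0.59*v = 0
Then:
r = 0.00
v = 0.00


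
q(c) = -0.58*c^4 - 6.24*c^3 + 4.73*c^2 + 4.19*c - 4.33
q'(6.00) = -1114.09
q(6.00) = -1908.43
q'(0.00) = 4.19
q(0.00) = -4.33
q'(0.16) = 5.21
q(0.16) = -3.56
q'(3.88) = -376.44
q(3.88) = -412.80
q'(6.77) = -1509.63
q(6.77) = -2913.76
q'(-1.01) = -22.07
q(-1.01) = 2.09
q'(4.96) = -692.53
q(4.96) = -979.65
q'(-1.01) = -22.07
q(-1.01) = 2.09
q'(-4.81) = -216.24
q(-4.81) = 468.90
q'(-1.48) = -43.29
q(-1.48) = 17.28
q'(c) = -2.32*c^3 - 18.72*c^2 + 9.46*c + 4.19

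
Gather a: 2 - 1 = 1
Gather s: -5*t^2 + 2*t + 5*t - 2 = -5*t^2 + 7*t - 2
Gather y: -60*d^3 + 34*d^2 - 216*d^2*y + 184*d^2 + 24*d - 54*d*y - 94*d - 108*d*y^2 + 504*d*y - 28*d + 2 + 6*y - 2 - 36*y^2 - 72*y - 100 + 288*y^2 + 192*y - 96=-60*d^3 + 218*d^2 - 98*d + y^2*(252 - 108*d) + y*(-216*d^2 + 450*d + 126) - 196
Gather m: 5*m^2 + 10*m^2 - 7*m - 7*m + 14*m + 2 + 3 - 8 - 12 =15*m^2 - 15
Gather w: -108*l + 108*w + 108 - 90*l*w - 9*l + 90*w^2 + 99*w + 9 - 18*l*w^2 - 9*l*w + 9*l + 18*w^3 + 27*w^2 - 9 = -108*l + 18*w^3 + w^2*(117 - 18*l) + w*(207 - 99*l) + 108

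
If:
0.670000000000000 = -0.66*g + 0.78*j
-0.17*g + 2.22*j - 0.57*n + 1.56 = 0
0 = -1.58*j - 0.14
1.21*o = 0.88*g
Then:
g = -1.12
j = -0.09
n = 2.73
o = -0.81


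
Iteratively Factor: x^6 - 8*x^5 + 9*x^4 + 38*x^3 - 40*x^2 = (x - 4)*(x^5 - 4*x^4 - 7*x^3 + 10*x^2) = (x - 4)*(x + 2)*(x^4 - 6*x^3 + 5*x^2) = (x - 5)*(x - 4)*(x + 2)*(x^3 - x^2) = x*(x - 5)*(x - 4)*(x + 2)*(x^2 - x) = x^2*(x - 5)*(x - 4)*(x + 2)*(x - 1)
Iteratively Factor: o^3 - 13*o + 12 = (o + 4)*(o^2 - 4*o + 3) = (o - 3)*(o + 4)*(o - 1)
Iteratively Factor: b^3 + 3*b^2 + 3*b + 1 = (b + 1)*(b^2 + 2*b + 1) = (b + 1)^2*(b + 1)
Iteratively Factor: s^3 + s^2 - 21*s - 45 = (s + 3)*(s^2 - 2*s - 15) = (s + 3)^2*(s - 5)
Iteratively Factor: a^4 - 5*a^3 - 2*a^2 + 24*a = (a - 3)*(a^3 - 2*a^2 - 8*a) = a*(a - 3)*(a^2 - 2*a - 8) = a*(a - 3)*(a + 2)*(a - 4)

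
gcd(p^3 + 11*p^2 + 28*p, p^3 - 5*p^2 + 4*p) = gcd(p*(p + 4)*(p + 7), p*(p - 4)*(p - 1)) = p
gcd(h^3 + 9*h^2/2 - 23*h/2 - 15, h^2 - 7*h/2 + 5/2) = h - 5/2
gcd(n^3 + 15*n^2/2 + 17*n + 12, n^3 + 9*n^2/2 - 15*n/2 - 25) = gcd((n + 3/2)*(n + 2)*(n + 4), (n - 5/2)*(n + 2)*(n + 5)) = n + 2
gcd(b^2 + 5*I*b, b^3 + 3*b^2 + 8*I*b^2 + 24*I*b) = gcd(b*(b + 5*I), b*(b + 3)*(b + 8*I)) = b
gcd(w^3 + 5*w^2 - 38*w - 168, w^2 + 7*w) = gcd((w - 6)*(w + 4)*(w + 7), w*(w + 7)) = w + 7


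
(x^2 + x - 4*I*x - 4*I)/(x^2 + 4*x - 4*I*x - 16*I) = (x + 1)/(x + 4)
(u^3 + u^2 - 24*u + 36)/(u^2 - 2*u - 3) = (u^2 + 4*u - 12)/(u + 1)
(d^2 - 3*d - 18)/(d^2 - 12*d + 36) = (d + 3)/(d - 6)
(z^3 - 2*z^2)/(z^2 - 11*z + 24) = z^2*(z - 2)/(z^2 - 11*z + 24)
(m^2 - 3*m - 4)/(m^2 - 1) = (m - 4)/(m - 1)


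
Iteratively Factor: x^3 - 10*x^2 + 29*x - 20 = (x - 4)*(x^2 - 6*x + 5) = (x - 4)*(x - 1)*(x - 5)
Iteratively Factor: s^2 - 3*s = (s)*(s - 3)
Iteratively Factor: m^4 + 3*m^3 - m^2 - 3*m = (m + 1)*(m^3 + 2*m^2 - 3*m) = m*(m + 1)*(m^2 + 2*m - 3) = m*(m - 1)*(m + 1)*(m + 3)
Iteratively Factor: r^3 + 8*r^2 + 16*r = (r + 4)*(r^2 + 4*r) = r*(r + 4)*(r + 4)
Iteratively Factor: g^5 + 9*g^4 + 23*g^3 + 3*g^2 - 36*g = (g)*(g^4 + 9*g^3 + 23*g^2 + 3*g - 36) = g*(g + 3)*(g^3 + 6*g^2 + 5*g - 12) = g*(g + 3)*(g + 4)*(g^2 + 2*g - 3) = g*(g - 1)*(g + 3)*(g + 4)*(g + 3)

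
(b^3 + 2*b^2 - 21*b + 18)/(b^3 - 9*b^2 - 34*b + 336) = (b^2 - 4*b + 3)/(b^2 - 15*b + 56)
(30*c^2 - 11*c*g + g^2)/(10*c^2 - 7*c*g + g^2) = (6*c - g)/(2*c - g)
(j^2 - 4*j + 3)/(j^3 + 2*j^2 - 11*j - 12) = (j - 1)/(j^2 + 5*j + 4)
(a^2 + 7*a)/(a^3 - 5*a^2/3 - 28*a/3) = 3*(a + 7)/(3*a^2 - 5*a - 28)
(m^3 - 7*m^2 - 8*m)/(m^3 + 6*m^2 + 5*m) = (m - 8)/(m + 5)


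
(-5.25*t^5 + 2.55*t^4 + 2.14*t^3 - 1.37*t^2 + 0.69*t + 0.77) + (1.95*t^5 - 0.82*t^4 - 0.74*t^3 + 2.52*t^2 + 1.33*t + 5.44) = -3.3*t^5 + 1.73*t^4 + 1.4*t^3 + 1.15*t^2 + 2.02*t + 6.21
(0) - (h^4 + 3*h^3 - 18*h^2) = -h^4 - 3*h^3 + 18*h^2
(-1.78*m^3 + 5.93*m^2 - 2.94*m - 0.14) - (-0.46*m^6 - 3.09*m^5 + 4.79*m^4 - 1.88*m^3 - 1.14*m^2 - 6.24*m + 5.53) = 0.46*m^6 + 3.09*m^5 - 4.79*m^4 + 0.0999999999999999*m^3 + 7.07*m^2 + 3.3*m - 5.67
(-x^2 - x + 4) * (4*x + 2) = -4*x^3 - 6*x^2 + 14*x + 8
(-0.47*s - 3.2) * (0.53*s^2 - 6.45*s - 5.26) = -0.2491*s^3 + 1.3355*s^2 + 23.1122*s + 16.832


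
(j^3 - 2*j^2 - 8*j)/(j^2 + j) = (j^2 - 2*j - 8)/(j + 1)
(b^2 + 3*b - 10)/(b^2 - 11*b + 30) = (b^2 + 3*b - 10)/(b^2 - 11*b + 30)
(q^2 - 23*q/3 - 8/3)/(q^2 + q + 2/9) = 3*(q - 8)/(3*q + 2)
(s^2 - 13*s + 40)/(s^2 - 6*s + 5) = (s - 8)/(s - 1)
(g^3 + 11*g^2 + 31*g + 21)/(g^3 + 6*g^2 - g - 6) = (g^2 + 10*g + 21)/(g^2 + 5*g - 6)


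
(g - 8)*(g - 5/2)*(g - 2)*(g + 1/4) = g^4 - 49*g^3/4 + 303*g^2/8 - 119*g/4 - 10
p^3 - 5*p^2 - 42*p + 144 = (p - 8)*(p - 3)*(p + 6)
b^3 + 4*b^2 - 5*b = b*(b - 1)*(b + 5)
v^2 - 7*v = v*(v - 7)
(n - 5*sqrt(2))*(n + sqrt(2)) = n^2 - 4*sqrt(2)*n - 10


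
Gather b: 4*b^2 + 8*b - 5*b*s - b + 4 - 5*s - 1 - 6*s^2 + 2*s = 4*b^2 + b*(7 - 5*s) - 6*s^2 - 3*s + 3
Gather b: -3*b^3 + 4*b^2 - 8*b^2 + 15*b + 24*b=-3*b^3 - 4*b^2 + 39*b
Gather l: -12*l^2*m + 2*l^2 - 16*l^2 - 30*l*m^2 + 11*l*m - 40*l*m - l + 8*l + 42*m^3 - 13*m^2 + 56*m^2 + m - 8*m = l^2*(-12*m - 14) + l*(-30*m^2 - 29*m + 7) + 42*m^3 + 43*m^2 - 7*m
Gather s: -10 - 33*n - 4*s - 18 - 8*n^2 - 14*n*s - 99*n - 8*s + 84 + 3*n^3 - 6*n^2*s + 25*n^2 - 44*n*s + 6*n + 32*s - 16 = 3*n^3 + 17*n^2 - 126*n + s*(-6*n^2 - 58*n + 20) + 40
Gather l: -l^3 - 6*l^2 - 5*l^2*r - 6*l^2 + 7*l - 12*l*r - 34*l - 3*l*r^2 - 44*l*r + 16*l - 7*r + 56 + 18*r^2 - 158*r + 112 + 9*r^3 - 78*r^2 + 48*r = -l^3 + l^2*(-5*r - 12) + l*(-3*r^2 - 56*r - 11) + 9*r^3 - 60*r^2 - 117*r + 168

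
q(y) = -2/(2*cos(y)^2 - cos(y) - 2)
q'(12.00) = 1.26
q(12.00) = 1.41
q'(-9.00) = -11.72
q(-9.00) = -3.50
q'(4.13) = -7.49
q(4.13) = 2.37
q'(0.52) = -1.32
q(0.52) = 1.47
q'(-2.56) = -88.64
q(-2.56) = -8.62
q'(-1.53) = -0.40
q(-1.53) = 0.98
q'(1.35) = 0.05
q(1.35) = 0.94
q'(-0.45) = 1.38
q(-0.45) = 1.56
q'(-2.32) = -35.63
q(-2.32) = 5.11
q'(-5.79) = -1.35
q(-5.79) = 1.50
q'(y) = -2*(4*sin(y)*cos(y) - sin(y))/(2*cos(y)^2 - cos(y) - 2)^2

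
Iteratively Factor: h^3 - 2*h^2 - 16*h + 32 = (h + 4)*(h^2 - 6*h + 8) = (h - 2)*(h + 4)*(h - 4)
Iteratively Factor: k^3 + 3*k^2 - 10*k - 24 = (k - 3)*(k^2 + 6*k + 8) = (k - 3)*(k + 2)*(k + 4)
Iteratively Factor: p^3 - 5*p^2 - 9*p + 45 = (p - 3)*(p^2 - 2*p - 15) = (p - 3)*(p + 3)*(p - 5)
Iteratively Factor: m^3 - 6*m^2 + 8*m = (m - 2)*(m^2 - 4*m) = m*(m - 2)*(m - 4)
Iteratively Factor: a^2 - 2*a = (a)*(a - 2)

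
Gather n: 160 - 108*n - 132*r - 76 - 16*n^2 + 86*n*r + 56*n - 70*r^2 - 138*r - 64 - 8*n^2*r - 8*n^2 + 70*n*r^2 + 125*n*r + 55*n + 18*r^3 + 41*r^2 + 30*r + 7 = n^2*(-8*r - 24) + n*(70*r^2 + 211*r + 3) + 18*r^3 - 29*r^2 - 240*r + 27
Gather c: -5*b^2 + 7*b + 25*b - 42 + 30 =-5*b^2 + 32*b - 12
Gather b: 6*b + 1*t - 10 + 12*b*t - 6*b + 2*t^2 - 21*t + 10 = 12*b*t + 2*t^2 - 20*t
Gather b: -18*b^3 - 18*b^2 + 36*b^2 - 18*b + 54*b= -18*b^3 + 18*b^2 + 36*b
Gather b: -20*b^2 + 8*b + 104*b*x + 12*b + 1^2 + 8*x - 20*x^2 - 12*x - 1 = -20*b^2 + b*(104*x + 20) - 20*x^2 - 4*x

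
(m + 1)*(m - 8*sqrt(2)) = m^2 - 8*sqrt(2)*m + m - 8*sqrt(2)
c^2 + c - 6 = (c - 2)*(c + 3)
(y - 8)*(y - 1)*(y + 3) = y^3 - 6*y^2 - 19*y + 24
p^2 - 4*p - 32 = (p - 8)*(p + 4)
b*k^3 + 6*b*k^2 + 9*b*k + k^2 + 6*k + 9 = (k + 3)^2*(b*k + 1)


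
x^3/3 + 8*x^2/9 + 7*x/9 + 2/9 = (x/3 + 1/3)*(x + 2/3)*(x + 1)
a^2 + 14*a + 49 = (a + 7)^2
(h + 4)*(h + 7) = h^2 + 11*h + 28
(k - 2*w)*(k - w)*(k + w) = k^3 - 2*k^2*w - k*w^2 + 2*w^3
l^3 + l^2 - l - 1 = (l - 1)*(l + 1)^2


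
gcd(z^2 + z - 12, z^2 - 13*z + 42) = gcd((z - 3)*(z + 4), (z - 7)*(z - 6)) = 1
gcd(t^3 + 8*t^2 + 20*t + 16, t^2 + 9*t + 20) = t + 4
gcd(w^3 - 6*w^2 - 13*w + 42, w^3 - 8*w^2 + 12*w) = w - 2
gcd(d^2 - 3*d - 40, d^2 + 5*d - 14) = 1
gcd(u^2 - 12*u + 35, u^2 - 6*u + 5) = u - 5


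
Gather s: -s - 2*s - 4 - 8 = -3*s - 12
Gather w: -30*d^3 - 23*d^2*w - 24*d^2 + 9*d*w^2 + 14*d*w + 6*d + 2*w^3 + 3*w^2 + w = -30*d^3 - 24*d^2 + 6*d + 2*w^3 + w^2*(9*d + 3) + w*(-23*d^2 + 14*d + 1)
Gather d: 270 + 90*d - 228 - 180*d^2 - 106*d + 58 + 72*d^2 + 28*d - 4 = -108*d^2 + 12*d + 96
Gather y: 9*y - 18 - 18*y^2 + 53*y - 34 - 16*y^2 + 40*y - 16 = -34*y^2 + 102*y - 68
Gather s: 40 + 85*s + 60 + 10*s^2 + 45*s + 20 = 10*s^2 + 130*s + 120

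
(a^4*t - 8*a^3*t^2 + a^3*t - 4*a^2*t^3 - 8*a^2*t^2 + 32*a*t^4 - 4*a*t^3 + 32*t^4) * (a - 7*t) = a^5*t - 15*a^4*t^2 + a^4*t + 52*a^3*t^3 - 15*a^3*t^2 + 60*a^2*t^4 + 52*a^2*t^3 - 224*a*t^5 + 60*a*t^4 - 224*t^5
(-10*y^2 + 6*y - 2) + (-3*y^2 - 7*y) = -13*y^2 - y - 2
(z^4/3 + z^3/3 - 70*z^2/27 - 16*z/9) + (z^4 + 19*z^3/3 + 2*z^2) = 4*z^4/3 + 20*z^3/3 - 16*z^2/27 - 16*z/9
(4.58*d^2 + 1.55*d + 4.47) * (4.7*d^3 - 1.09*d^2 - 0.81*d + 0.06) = 21.526*d^5 + 2.2928*d^4 + 15.6097*d^3 - 5.853*d^2 - 3.5277*d + 0.2682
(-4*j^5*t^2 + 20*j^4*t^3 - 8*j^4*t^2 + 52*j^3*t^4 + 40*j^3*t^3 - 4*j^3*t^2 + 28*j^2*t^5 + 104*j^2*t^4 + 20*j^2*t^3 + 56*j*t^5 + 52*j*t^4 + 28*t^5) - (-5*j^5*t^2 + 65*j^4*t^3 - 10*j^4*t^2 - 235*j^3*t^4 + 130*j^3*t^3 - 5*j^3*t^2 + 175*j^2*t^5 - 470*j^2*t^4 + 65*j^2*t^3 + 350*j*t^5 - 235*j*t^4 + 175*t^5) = j^5*t^2 - 45*j^4*t^3 + 2*j^4*t^2 + 287*j^3*t^4 - 90*j^3*t^3 + j^3*t^2 - 147*j^2*t^5 + 574*j^2*t^4 - 45*j^2*t^3 - 294*j*t^5 + 287*j*t^4 - 147*t^5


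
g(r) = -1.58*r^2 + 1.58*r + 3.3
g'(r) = 1.58 - 3.16*r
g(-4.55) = -36.60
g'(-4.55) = 15.96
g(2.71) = -4.02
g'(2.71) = -6.98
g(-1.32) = -1.54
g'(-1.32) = 5.75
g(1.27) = 2.76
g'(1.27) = -2.43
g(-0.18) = 2.96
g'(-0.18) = 2.15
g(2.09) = -0.30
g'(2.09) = -5.02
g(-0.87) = 0.73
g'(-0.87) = 4.33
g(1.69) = 1.46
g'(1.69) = -3.76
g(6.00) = -44.10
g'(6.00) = -17.38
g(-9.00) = -138.90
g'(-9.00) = 30.02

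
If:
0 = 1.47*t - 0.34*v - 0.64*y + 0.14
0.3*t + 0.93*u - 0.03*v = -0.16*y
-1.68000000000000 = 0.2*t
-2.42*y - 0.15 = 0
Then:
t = -8.40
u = 1.57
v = -35.79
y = -0.06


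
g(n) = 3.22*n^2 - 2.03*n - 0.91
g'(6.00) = 36.61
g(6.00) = 102.83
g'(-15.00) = -98.63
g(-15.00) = 754.04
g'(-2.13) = -15.75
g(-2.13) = 18.02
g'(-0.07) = -2.48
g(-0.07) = -0.75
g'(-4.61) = -31.72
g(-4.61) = 76.88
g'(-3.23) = -22.83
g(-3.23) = 39.24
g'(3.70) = 21.80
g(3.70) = 35.66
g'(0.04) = -1.77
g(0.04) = -0.99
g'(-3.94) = -27.40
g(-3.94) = 57.07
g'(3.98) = 23.60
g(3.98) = 42.02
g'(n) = 6.44*n - 2.03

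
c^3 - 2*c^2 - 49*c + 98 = (c - 7)*(c - 2)*(c + 7)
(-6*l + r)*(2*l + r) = -12*l^2 - 4*l*r + r^2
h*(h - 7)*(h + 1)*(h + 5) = h^4 - h^3 - 37*h^2 - 35*h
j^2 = j^2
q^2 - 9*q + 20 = (q - 5)*(q - 4)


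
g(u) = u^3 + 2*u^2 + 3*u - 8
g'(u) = 3*u^2 + 4*u + 3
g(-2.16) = -15.23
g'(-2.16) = 8.36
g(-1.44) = -11.16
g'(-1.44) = 3.46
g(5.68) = 256.82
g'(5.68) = 122.51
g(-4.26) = -61.79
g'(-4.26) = 40.40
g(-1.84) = -12.98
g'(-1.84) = 5.80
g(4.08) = 105.45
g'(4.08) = 69.26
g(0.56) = -5.52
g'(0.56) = 6.18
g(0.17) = -7.43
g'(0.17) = 3.77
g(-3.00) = -26.00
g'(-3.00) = 18.00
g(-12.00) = -1484.00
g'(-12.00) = 387.00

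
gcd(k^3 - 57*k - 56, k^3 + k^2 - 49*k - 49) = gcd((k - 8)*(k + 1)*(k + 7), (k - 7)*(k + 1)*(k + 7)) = k^2 + 8*k + 7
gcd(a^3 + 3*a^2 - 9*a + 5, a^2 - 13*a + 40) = 1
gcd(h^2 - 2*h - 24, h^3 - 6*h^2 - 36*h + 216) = h - 6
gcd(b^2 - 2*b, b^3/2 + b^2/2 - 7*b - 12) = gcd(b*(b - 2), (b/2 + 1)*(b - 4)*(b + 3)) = 1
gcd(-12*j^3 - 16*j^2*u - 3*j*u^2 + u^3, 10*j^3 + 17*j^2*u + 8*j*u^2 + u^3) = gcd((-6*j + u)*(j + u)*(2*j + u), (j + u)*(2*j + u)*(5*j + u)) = 2*j^2 + 3*j*u + u^2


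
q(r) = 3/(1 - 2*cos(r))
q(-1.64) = 2.64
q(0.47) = -3.83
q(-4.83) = 3.92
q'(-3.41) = -0.19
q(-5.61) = -5.32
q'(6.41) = -0.78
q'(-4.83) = -10.17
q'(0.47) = -4.43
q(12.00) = -4.36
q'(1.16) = -135.72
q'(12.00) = 6.81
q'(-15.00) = 0.61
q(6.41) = -3.05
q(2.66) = 1.08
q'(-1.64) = 4.62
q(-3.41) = 1.02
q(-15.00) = 1.19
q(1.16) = 14.90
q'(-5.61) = -11.77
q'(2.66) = -0.36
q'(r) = -6*sin(r)/(1 - 2*cos(r))^2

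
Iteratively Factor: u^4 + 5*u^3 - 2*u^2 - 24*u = (u + 3)*(u^3 + 2*u^2 - 8*u) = (u + 3)*(u + 4)*(u^2 - 2*u) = u*(u + 3)*(u + 4)*(u - 2)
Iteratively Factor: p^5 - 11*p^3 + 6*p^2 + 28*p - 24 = (p - 1)*(p^4 + p^3 - 10*p^2 - 4*p + 24) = (p - 2)*(p - 1)*(p^3 + 3*p^2 - 4*p - 12) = (p - 2)*(p - 1)*(p + 3)*(p^2 - 4) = (p - 2)*(p - 1)*(p + 2)*(p + 3)*(p - 2)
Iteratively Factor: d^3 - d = (d + 1)*(d^2 - d) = d*(d + 1)*(d - 1)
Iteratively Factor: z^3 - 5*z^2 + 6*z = (z)*(z^2 - 5*z + 6) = z*(z - 3)*(z - 2)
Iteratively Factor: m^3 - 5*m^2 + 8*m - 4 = (m - 2)*(m^2 - 3*m + 2) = (m - 2)*(m - 1)*(m - 2)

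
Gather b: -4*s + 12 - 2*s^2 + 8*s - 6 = -2*s^2 + 4*s + 6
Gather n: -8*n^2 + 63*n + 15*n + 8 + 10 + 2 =-8*n^2 + 78*n + 20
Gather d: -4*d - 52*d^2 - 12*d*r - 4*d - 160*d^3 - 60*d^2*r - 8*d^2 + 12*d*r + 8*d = -160*d^3 + d^2*(-60*r - 60)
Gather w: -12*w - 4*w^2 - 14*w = -4*w^2 - 26*w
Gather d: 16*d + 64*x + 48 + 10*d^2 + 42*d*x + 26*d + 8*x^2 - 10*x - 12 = 10*d^2 + d*(42*x + 42) + 8*x^2 + 54*x + 36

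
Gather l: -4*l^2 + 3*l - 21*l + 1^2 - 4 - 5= -4*l^2 - 18*l - 8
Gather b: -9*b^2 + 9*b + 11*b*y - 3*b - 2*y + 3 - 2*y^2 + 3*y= -9*b^2 + b*(11*y + 6) - 2*y^2 + y + 3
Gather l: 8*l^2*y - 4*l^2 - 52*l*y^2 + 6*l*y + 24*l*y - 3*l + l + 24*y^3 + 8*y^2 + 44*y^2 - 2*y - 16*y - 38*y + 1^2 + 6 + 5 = l^2*(8*y - 4) + l*(-52*y^2 + 30*y - 2) + 24*y^3 + 52*y^2 - 56*y + 12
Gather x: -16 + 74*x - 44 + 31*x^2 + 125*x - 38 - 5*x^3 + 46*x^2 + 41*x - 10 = -5*x^3 + 77*x^2 + 240*x - 108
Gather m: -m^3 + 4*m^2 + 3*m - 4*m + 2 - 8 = -m^3 + 4*m^2 - m - 6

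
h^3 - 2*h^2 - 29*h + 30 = (h - 6)*(h - 1)*(h + 5)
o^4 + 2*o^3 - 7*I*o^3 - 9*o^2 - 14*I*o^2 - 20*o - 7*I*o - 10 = (o + 1)^2*(o - 5*I)*(o - 2*I)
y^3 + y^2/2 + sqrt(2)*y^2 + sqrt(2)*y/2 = y*(y + 1/2)*(y + sqrt(2))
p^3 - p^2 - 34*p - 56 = (p - 7)*(p + 2)*(p + 4)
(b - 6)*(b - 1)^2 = b^3 - 8*b^2 + 13*b - 6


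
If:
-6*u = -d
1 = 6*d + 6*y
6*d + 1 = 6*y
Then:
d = 0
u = 0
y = 1/6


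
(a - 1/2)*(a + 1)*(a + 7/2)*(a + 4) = a^4 + 8*a^3 + 69*a^2/4 + 13*a/4 - 7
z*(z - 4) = z^2 - 4*z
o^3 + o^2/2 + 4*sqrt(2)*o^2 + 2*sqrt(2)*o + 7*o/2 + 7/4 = (o + 1/2)*(o + sqrt(2)/2)*(o + 7*sqrt(2)/2)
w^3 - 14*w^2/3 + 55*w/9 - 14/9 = (w - 7/3)*(w - 2)*(w - 1/3)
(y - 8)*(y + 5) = y^2 - 3*y - 40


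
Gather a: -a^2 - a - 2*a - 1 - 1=-a^2 - 3*a - 2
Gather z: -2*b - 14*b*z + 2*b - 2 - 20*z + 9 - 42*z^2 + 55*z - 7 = -42*z^2 + z*(35 - 14*b)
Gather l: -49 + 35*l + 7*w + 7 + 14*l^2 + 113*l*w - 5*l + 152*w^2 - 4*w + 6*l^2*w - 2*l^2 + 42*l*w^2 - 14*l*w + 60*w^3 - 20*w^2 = l^2*(6*w + 12) + l*(42*w^2 + 99*w + 30) + 60*w^3 + 132*w^2 + 3*w - 42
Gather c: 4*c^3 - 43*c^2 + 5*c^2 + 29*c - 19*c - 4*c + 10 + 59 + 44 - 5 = 4*c^3 - 38*c^2 + 6*c + 108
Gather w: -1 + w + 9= w + 8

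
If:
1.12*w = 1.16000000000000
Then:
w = 1.04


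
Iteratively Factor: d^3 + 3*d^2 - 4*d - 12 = (d - 2)*(d^2 + 5*d + 6) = (d - 2)*(d + 2)*(d + 3)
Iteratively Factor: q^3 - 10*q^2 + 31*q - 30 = (q - 3)*(q^2 - 7*q + 10) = (q - 3)*(q - 2)*(q - 5)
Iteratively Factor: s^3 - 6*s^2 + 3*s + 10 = (s + 1)*(s^2 - 7*s + 10) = (s - 5)*(s + 1)*(s - 2)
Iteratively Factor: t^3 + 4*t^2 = (t + 4)*(t^2) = t*(t + 4)*(t)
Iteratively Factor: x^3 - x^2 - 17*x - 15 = (x + 1)*(x^2 - 2*x - 15) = (x - 5)*(x + 1)*(x + 3)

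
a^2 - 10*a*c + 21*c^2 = (a - 7*c)*(a - 3*c)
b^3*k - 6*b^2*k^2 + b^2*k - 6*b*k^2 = b*(b - 6*k)*(b*k + k)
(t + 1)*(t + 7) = t^2 + 8*t + 7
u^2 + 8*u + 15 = (u + 3)*(u + 5)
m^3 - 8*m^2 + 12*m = m*(m - 6)*(m - 2)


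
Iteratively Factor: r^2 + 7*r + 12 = (r + 3)*(r + 4)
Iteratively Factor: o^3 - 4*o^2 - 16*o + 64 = (o - 4)*(o^2 - 16) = (o - 4)^2*(o + 4)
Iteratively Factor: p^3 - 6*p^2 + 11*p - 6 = (p - 1)*(p^2 - 5*p + 6) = (p - 2)*(p - 1)*(p - 3)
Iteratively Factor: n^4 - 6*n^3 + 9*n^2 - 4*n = (n)*(n^3 - 6*n^2 + 9*n - 4) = n*(n - 1)*(n^2 - 5*n + 4) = n*(n - 4)*(n - 1)*(n - 1)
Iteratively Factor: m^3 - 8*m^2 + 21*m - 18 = (m - 3)*(m^2 - 5*m + 6) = (m - 3)*(m - 2)*(m - 3)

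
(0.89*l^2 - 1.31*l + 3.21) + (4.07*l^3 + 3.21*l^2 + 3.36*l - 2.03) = 4.07*l^3 + 4.1*l^2 + 2.05*l + 1.18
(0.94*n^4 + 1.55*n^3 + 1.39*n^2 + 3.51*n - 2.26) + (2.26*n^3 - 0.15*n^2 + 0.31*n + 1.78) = 0.94*n^4 + 3.81*n^3 + 1.24*n^2 + 3.82*n - 0.48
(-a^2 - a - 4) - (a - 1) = -a^2 - 2*a - 3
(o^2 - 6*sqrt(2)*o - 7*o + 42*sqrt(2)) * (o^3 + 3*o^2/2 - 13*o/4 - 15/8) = o^5 - 6*sqrt(2)*o^4 - 11*o^4/2 - 55*o^3/4 + 33*sqrt(2)*o^3 + 167*o^2/8 + 165*sqrt(2)*o^2/2 - 501*sqrt(2)*o/4 + 105*o/8 - 315*sqrt(2)/4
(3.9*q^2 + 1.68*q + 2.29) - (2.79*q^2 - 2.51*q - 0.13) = 1.11*q^2 + 4.19*q + 2.42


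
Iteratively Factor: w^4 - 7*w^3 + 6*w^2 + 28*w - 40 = (w - 2)*(w^3 - 5*w^2 - 4*w + 20) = (w - 5)*(w - 2)*(w^2 - 4) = (w - 5)*(w - 2)^2*(w + 2)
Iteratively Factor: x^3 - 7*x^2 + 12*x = (x)*(x^2 - 7*x + 12) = x*(x - 3)*(x - 4)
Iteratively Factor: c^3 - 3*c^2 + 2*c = (c)*(c^2 - 3*c + 2) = c*(c - 2)*(c - 1)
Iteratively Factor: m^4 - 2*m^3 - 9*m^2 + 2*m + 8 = (m + 1)*(m^3 - 3*m^2 - 6*m + 8) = (m + 1)*(m + 2)*(m^2 - 5*m + 4) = (m - 1)*(m + 1)*(m + 2)*(m - 4)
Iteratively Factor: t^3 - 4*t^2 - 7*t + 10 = (t - 1)*(t^2 - 3*t - 10) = (t - 5)*(t - 1)*(t + 2)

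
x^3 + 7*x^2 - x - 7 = (x - 1)*(x + 1)*(x + 7)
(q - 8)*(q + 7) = q^2 - q - 56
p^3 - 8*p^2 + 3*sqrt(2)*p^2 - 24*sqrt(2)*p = p*(p - 8)*(p + 3*sqrt(2))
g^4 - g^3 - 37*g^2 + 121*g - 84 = (g - 4)*(g - 3)*(g - 1)*(g + 7)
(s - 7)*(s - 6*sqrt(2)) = s^2 - 6*sqrt(2)*s - 7*s + 42*sqrt(2)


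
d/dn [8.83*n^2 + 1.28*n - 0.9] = 17.66*n + 1.28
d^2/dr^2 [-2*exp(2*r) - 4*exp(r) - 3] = (-8*exp(r) - 4)*exp(r)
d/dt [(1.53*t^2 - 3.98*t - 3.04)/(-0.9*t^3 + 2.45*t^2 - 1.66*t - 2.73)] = (1.377*t^4 - 7.164*t^3 - 0.996799999999999*t^2 + 6.5422*t + 5.819)/(0.81*t^6 - 4.41*t^5 + 8.9905*t^4 - 3.22*t^3 - 10.6214*t^2 + 9.0636*t + 7.4529)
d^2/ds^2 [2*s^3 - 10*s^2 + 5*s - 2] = 12*s - 20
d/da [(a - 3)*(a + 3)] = 2*a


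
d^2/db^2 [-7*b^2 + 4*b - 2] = -14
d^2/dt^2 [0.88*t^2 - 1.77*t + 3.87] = 1.76000000000000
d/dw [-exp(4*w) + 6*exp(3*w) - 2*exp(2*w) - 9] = (-4*exp(2*w) + 18*exp(w) - 4)*exp(2*w)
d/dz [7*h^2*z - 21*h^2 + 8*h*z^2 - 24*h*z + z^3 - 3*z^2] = 7*h^2 + 16*h*z - 24*h + 3*z^2 - 6*z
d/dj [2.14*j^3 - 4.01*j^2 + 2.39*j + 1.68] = 6.42*j^2 - 8.02*j + 2.39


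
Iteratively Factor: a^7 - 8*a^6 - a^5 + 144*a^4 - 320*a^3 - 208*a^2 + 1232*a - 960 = (a + 2)*(a^6 - 10*a^5 + 19*a^4 + 106*a^3 - 532*a^2 + 856*a - 480) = (a - 3)*(a + 2)*(a^5 - 7*a^4 - 2*a^3 + 100*a^2 - 232*a + 160) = (a - 3)*(a - 2)*(a + 2)*(a^4 - 5*a^3 - 12*a^2 + 76*a - 80) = (a - 3)*(a - 2)^2*(a + 2)*(a^3 - 3*a^2 - 18*a + 40) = (a - 3)*(a - 2)^2*(a + 2)*(a + 4)*(a^2 - 7*a + 10) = (a - 5)*(a - 3)*(a - 2)^2*(a + 2)*(a + 4)*(a - 2)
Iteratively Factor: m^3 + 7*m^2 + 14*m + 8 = (m + 1)*(m^2 + 6*m + 8) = (m + 1)*(m + 4)*(m + 2)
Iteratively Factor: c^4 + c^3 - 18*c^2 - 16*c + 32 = (c + 4)*(c^3 - 3*c^2 - 6*c + 8) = (c - 4)*(c + 4)*(c^2 + c - 2) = (c - 4)*(c - 1)*(c + 4)*(c + 2)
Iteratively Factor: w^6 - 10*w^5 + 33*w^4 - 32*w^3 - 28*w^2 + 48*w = (w - 2)*(w^5 - 8*w^4 + 17*w^3 + 2*w^2 - 24*w) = (w - 2)^2*(w^4 - 6*w^3 + 5*w^2 + 12*w) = (w - 4)*(w - 2)^2*(w^3 - 2*w^2 - 3*w) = (w - 4)*(w - 3)*(w - 2)^2*(w^2 + w) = w*(w - 4)*(w - 3)*(w - 2)^2*(w + 1)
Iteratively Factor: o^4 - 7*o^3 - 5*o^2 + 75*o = (o - 5)*(o^3 - 2*o^2 - 15*o) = (o - 5)^2*(o^2 + 3*o) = (o - 5)^2*(o + 3)*(o)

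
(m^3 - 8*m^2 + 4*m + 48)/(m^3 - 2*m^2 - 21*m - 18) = (m^2 - 2*m - 8)/(m^2 + 4*m + 3)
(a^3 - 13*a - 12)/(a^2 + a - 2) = (a^3 - 13*a - 12)/(a^2 + a - 2)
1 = 1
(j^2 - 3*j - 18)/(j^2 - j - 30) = (j + 3)/(j + 5)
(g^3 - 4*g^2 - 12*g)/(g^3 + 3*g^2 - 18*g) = (g^2 - 4*g - 12)/(g^2 + 3*g - 18)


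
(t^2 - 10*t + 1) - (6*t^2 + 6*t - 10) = -5*t^2 - 16*t + 11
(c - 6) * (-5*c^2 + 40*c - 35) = -5*c^3 + 70*c^2 - 275*c + 210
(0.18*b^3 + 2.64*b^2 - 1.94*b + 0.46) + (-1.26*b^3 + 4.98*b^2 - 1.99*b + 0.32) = -1.08*b^3 + 7.62*b^2 - 3.93*b + 0.78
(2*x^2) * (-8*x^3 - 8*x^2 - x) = -16*x^5 - 16*x^4 - 2*x^3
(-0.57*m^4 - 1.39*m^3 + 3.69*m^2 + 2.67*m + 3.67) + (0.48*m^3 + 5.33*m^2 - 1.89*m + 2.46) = -0.57*m^4 - 0.91*m^3 + 9.02*m^2 + 0.78*m + 6.13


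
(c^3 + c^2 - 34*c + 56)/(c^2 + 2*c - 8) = (c^2 + 3*c - 28)/(c + 4)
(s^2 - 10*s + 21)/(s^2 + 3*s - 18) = (s - 7)/(s + 6)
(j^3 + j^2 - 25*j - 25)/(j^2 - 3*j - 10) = (j^2 + 6*j + 5)/(j + 2)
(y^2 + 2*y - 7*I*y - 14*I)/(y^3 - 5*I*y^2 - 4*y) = (y^2 + y*(2 - 7*I) - 14*I)/(y*(y^2 - 5*I*y - 4))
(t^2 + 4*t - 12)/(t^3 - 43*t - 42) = (t - 2)/(t^2 - 6*t - 7)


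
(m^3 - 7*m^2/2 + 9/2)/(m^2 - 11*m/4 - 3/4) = 2*(2*m^2 - m - 3)/(4*m + 1)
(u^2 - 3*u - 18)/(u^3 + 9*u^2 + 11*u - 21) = (u - 6)/(u^2 + 6*u - 7)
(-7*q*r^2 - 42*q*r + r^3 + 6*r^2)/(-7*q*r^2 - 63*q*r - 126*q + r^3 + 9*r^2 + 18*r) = r/(r + 3)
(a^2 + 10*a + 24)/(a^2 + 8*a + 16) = (a + 6)/(a + 4)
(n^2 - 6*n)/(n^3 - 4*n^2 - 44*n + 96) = n*(n - 6)/(n^3 - 4*n^2 - 44*n + 96)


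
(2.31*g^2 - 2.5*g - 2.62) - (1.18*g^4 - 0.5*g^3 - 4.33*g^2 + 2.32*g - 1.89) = -1.18*g^4 + 0.5*g^3 + 6.64*g^2 - 4.82*g - 0.73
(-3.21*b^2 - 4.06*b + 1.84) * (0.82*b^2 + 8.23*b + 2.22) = -2.6322*b^4 - 29.7475*b^3 - 39.0312*b^2 + 6.13*b + 4.0848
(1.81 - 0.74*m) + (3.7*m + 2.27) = 2.96*m + 4.08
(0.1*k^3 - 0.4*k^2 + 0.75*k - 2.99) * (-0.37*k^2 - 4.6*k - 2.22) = -0.037*k^5 - 0.312*k^4 + 1.3405*k^3 - 1.4557*k^2 + 12.089*k + 6.6378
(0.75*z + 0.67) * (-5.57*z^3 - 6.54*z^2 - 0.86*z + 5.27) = -4.1775*z^4 - 8.6369*z^3 - 5.0268*z^2 + 3.3763*z + 3.5309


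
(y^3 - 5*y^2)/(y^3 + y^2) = (y - 5)/(y + 1)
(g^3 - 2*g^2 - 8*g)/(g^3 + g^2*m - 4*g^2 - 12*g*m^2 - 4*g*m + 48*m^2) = g*(g + 2)/(g^2 + g*m - 12*m^2)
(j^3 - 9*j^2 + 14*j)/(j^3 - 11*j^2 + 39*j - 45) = j*(j^2 - 9*j + 14)/(j^3 - 11*j^2 + 39*j - 45)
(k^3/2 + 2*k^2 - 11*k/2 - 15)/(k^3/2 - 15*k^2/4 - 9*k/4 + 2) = 2*(k^3 + 4*k^2 - 11*k - 30)/(2*k^3 - 15*k^2 - 9*k + 8)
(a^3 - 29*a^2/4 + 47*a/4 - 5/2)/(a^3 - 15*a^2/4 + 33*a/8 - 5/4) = 2*(4*a^2 - 21*a + 5)/(8*a^2 - 14*a + 5)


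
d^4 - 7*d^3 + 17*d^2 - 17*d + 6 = (d - 3)*(d - 2)*(d - 1)^2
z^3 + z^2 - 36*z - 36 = (z - 6)*(z + 1)*(z + 6)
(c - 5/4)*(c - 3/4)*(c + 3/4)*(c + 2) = c^4 + 3*c^3/4 - 49*c^2/16 - 27*c/64 + 45/32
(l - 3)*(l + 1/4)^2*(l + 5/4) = l^4 - 5*l^3/4 - 73*l^2/16 - 127*l/64 - 15/64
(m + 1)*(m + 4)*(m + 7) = m^3 + 12*m^2 + 39*m + 28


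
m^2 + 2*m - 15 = (m - 3)*(m + 5)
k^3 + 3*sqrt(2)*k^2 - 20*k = k*(k - 2*sqrt(2))*(k + 5*sqrt(2))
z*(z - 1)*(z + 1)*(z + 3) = z^4 + 3*z^3 - z^2 - 3*z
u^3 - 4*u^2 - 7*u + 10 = (u - 5)*(u - 1)*(u + 2)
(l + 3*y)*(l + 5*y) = l^2 + 8*l*y + 15*y^2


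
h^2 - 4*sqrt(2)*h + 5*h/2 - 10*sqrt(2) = (h + 5/2)*(h - 4*sqrt(2))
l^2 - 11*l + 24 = (l - 8)*(l - 3)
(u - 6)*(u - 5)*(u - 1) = u^3 - 12*u^2 + 41*u - 30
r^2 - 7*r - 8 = (r - 8)*(r + 1)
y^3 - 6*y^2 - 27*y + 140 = (y - 7)*(y - 4)*(y + 5)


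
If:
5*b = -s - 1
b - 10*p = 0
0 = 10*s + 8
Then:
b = -1/25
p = -1/250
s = -4/5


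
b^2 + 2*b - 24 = (b - 4)*(b + 6)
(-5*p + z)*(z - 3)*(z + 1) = -5*p*z^2 + 10*p*z + 15*p + z^3 - 2*z^2 - 3*z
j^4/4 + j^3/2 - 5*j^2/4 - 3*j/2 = j*(j/4 + 1/4)*(j - 2)*(j + 3)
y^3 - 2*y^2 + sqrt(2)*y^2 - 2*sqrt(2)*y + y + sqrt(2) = (y - 1)^2*(y + sqrt(2))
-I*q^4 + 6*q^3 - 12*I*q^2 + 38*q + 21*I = (q - 3*I)*(q + I)*(q + 7*I)*(-I*q + 1)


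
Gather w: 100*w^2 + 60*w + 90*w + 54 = 100*w^2 + 150*w + 54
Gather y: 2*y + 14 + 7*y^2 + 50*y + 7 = 7*y^2 + 52*y + 21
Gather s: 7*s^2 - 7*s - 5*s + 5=7*s^2 - 12*s + 5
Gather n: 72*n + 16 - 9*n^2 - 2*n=-9*n^2 + 70*n + 16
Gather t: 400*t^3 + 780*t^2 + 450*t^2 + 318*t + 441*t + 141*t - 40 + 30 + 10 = 400*t^3 + 1230*t^2 + 900*t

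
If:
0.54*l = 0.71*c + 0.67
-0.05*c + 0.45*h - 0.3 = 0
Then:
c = 0.76056338028169*l - 0.943661971830986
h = 0.0845070422535211*l + 0.561815336463224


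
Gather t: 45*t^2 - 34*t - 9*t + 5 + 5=45*t^2 - 43*t + 10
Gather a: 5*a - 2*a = 3*a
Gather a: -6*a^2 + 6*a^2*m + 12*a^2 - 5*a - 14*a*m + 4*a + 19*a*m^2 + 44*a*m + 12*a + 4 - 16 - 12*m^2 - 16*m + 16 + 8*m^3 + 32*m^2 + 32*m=a^2*(6*m + 6) + a*(19*m^2 + 30*m + 11) + 8*m^3 + 20*m^2 + 16*m + 4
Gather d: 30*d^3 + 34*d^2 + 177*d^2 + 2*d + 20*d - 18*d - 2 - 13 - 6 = 30*d^3 + 211*d^2 + 4*d - 21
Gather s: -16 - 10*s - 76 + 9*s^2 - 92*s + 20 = 9*s^2 - 102*s - 72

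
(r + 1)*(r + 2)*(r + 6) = r^3 + 9*r^2 + 20*r + 12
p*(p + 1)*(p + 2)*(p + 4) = p^4 + 7*p^3 + 14*p^2 + 8*p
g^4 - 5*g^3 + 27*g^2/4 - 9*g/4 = g*(g - 3)*(g - 3/2)*(g - 1/2)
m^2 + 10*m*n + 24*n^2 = (m + 4*n)*(m + 6*n)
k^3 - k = k*(k - 1)*(k + 1)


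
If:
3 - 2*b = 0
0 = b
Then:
No Solution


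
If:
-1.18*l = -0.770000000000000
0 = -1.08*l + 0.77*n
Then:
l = 0.65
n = 0.92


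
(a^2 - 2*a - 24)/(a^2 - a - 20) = (a - 6)/(a - 5)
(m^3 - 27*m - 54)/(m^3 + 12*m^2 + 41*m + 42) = (m^2 - 3*m - 18)/(m^2 + 9*m + 14)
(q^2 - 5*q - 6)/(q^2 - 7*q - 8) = (q - 6)/(q - 8)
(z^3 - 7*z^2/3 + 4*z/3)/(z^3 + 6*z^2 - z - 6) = z*(3*z - 4)/(3*(z^2 + 7*z + 6))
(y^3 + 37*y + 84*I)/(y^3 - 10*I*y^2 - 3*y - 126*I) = (y + 4*I)/(y - 6*I)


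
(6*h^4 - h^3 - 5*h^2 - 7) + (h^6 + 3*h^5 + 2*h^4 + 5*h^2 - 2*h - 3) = h^6 + 3*h^5 + 8*h^4 - h^3 - 2*h - 10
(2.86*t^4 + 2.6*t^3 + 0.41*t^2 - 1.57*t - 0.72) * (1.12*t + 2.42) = 3.2032*t^5 + 9.8332*t^4 + 6.7512*t^3 - 0.7662*t^2 - 4.6058*t - 1.7424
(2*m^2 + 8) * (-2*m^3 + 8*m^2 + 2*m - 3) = -4*m^5 + 16*m^4 - 12*m^3 + 58*m^2 + 16*m - 24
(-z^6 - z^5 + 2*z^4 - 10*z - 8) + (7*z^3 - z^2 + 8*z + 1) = -z^6 - z^5 + 2*z^4 + 7*z^3 - z^2 - 2*z - 7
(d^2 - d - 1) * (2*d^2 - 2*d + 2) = 2*d^4 - 4*d^3 + 2*d^2 - 2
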